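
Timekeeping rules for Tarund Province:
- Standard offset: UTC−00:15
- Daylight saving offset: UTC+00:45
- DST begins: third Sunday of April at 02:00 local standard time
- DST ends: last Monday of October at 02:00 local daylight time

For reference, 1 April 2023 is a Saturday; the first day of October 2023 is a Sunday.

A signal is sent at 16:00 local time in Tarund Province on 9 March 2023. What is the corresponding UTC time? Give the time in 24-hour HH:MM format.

1 April 2023 is a Saturday, so the first Sunday is April 2 and the third is April 16.
1 October 2023 is a Sunday, so Mondays fall on 2, 9, 16, 23, 30; the last is October 30.
9 March 2023 does not fall between 16 April and 30 October, so daylight saving is not in effect and Tarund Province is at UTC−00:15.
16:00 local + 0h15m = 16:15 UTC.

16:15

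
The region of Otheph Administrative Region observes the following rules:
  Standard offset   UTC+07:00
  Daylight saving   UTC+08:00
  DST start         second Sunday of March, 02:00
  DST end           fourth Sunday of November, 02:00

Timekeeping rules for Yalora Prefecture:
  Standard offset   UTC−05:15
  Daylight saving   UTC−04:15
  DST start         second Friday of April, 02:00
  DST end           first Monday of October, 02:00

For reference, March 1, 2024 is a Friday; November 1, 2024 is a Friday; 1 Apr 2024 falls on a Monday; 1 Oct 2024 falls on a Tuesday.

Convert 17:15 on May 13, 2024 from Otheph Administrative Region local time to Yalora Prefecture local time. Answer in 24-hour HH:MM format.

05:00

1 March 2024 is a Friday, so the first Sunday is March 3 and the second is March 10.
1 November 2024 is a Friday, so the first Sunday is November 3 and the fourth is November 24.
May 13, 2024 falls between 10 March and 24 November, so daylight saving is in effect and Otheph Administrative Region is at UTC+08:00.
17:15 Otheph Administrative Region − 8h = 09:15 UTC.
1 April 2024 is a Monday, so the first Friday is April 5 and the second is April 12.
1 October 2024 is a Tuesday, so the first Monday is October 7.
At the standard offset (UTC−05:15), 09:15 UTC − 5h15m = 04:00 Yalora Prefecture standard time.
The standard-time date in Yalora Prefecture, May 13, 2024, lies within the daylight-saving period (12 April – 7 October), so Yalora Prefecture is on daylight time, UTC−04:15.
09:15 UTC − 4h15m = 05:00 Yalora Prefecture.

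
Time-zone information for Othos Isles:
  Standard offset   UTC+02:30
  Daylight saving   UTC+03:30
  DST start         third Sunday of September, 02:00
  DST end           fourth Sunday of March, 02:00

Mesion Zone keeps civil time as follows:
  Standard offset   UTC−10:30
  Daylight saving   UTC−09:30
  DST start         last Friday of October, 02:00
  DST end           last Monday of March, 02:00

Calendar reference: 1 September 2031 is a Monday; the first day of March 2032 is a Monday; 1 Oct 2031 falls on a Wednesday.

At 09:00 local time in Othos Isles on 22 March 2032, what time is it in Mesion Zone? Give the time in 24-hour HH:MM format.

1 September 2031 is a Monday, so the first Sunday is September 7 and the third is September 21.
1 March 2032 is a Monday, so the first Sunday is March 7 and the fourth is March 28.
Daylight saving runs 21 September 2031 – 28 March 2032; 22 March 2032 is inside that window, so Othos Isles is at UTC+03:30.
09:00 Othos Isles − 3h30m = 05:30 UTC.
1 October 2031 is a Wednesday, so Fridays fall on 3, 10, 17, 24, 31; the last is October 31.
1 March 2032 is a Monday, so Mondays fall on 1, 8, 15, 22, 29; the last is March 29.
At the standard offset (UTC−10:30), 05:30 UTC − 10h30m = 19:00 Mesion Zone standard time (rolling into the previous day, 21 March 2032).
Daylight saving runs 31 October 2031 – 29 March 2032; the standard-time date in Mesion Zone, 21 March 2032, is inside that window, so Mesion Zone is at UTC−09:30.
05:30 UTC − 9h30m = 20:00 Mesion Zone (rolling into the previous day, 21 March 2032).

20:00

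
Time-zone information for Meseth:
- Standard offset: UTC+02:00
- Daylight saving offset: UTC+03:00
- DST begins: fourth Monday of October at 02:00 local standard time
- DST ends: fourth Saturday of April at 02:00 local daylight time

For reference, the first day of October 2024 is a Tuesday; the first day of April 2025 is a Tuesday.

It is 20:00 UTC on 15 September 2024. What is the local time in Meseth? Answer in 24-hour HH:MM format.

22:00

1 October 2024 is a Tuesday, so the first Monday is October 7 and the fourth is October 28.
1 April 2025 is a Tuesday, so the first Saturday is April 5 and the fourth is April 26.
At the standard offset (UTC+02:00), 20:00 UTC + 2h = 22:00 Meseth standard time.
The standard-time date in Meseth, 15 September 2024, is outside the daylight-saving period (28 October 2024 – 26 April 2025), so Meseth is on standard time, UTC+02:00.
20:00 UTC + 2h = 22:00 local.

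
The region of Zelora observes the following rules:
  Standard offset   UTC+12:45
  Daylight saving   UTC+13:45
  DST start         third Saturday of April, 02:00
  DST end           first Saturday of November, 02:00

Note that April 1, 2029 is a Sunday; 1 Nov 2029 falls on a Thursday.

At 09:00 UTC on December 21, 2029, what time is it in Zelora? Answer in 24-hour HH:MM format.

1 April 2029 is a Sunday, so the first Saturday is April 7 and the third is April 21.
1 November 2029 is a Thursday, so the first Saturday is November 3.
At the standard offset (UTC+12:45), 09:00 UTC + 12h45m = 21:45 Zelora standard time.
The standard-time date in Zelora, December 21, 2029, is outside the daylight-saving period (21 April – 3 November), so Zelora is on standard time, UTC+12:45.
09:00 UTC + 12h45m = 21:45 local.

21:45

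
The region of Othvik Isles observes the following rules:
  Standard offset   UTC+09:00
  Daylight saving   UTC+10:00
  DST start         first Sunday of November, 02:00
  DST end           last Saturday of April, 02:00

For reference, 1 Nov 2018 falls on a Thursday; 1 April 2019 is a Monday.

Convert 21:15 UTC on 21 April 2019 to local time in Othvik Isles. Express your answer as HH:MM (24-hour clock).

1 November 2018 is a Thursday, so the first Sunday is November 4.
1 April 2019 is a Monday, so Saturdays fall on 6, 13, 20, 27; the last is April 27.
At the standard offset (UTC+09:00), 21:15 UTC + 9h = 06:15 Othvik Isles standard time (rolling into the next day, 22 April 2019).
The standard-time date in Othvik Isles, 22 April 2019, lies within the daylight-saving period (4 November 2018 – 27 April 2019), so Othvik Isles is on daylight time, UTC+10:00.
21:15 UTC + 10h = 07:15 local (rolling into the next day, 22 April 2019).

07:15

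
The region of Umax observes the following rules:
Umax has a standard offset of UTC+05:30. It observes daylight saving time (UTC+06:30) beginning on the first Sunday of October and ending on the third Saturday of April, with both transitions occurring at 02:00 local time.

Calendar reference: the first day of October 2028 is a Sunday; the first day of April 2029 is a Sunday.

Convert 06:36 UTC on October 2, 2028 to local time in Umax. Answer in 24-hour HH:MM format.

13:06

1 October 2028 is a Sunday, so the first Sunday is October 1.
1 April 2029 is a Sunday, so the first Saturday is April 7 and the third is April 21.
At the standard offset (UTC+05:30), 06:36 UTC + 5h30m = 12:06 Umax standard time.
The standard-time date in Umax, October 2, 2028, lies within the daylight-saving period (1 October 2028 – 21 April 2029), so Umax is on daylight time, UTC+06:30.
06:36 UTC + 6h30m = 13:06 local.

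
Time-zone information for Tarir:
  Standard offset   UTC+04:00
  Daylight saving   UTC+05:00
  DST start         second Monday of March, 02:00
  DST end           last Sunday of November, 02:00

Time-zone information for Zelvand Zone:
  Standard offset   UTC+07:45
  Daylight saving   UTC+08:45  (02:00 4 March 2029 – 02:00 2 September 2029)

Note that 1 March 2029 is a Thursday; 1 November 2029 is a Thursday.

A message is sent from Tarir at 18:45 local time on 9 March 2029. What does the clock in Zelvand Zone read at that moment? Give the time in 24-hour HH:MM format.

1 March 2029 is a Thursday, so the first Monday is March 5 and the second is March 12.
1 November 2029 is a Thursday, so Sundays fall on 4, 11, 18, 25; the last is November 25.
Daylight saving runs 12 March – 25 November; 9 March 2029 is outside that window, so Tarir is on standard time at UTC+04:00.
18:45 Tarir − 4h = 14:45 UTC.
At the standard offset (UTC+07:45), 14:45 UTC + 7h45m = 22:30 Zelvand Zone standard time.
Daylight saving runs 4 March – 2 September; the standard-time date in Zelvand Zone, 9 March 2029, is inside that window, so Zelvand Zone is at UTC+08:45.
14:45 UTC + 8h45m = 23:30 Zelvand Zone.

23:30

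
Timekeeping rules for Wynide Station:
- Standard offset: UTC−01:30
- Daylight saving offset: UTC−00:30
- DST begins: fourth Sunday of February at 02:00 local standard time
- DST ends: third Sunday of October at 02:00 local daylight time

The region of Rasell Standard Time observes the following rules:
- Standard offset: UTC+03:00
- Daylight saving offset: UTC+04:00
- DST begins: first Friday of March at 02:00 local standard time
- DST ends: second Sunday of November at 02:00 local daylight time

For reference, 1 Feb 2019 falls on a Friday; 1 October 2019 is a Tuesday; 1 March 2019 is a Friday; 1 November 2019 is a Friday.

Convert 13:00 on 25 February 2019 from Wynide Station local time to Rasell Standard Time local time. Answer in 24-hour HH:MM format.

16:30

1 February 2019 is a Friday, so the first Sunday is February 3 and the fourth is February 24.
1 October 2019 is a Tuesday, so the first Sunday is October 6 and the third is October 20.
Daylight saving runs 24 February – 20 October; 25 February 2019 is inside that window, so Wynide Station is at UTC−00:30.
13:00 Wynide Station + 0h30m = 13:30 UTC.
1 March 2019 is a Friday, so the first Friday is March 1.
1 November 2019 is a Friday, so the first Sunday is November 3 and the second is November 10.
At the standard offset (UTC+03:00), 13:30 UTC + 3h = 16:30 Rasell Standard Time standard time.
The standard-time date in Rasell Standard Time, 25 February 2019, does not fall between 1 March and 10 November, so daylight saving is not in effect and Rasell Standard Time is at UTC+03:00.
13:30 UTC + 3h = 16:30 Rasell Standard Time.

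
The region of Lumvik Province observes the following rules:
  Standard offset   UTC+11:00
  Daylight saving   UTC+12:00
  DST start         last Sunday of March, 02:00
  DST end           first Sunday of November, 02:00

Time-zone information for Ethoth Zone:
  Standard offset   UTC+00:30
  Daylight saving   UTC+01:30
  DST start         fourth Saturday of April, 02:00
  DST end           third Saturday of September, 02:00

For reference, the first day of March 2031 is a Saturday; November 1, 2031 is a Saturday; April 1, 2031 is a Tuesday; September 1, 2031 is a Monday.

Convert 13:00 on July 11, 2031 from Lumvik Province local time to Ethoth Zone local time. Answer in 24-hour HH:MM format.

02:30

1 March 2031 is a Saturday, so Sundays fall on 2, 9, 16, 23, 30; the last is March 30.
1 November 2031 is a Saturday, so the first Sunday is November 2.
Daylight saving runs 30 March – 2 November; July 11, 2031 is inside that window, so Lumvik Province is at UTC+12:00.
13:00 Lumvik Province − 12h = 01:00 UTC.
1 April 2031 is a Tuesday, so the first Saturday is April 5 and the fourth is April 26.
1 September 2031 is a Monday, so the first Saturday is September 6 and the third is September 20.
At the standard offset (UTC+00:30), 01:00 UTC + 0h30m = 01:30 Ethoth Zone standard time.
The standard-time date in Ethoth Zone, July 11, 2031, lies within the daylight-saving period (26 April – 20 September), so Ethoth Zone is on daylight time, UTC+01:30.
01:00 UTC + 1h30m = 02:30 Ethoth Zone.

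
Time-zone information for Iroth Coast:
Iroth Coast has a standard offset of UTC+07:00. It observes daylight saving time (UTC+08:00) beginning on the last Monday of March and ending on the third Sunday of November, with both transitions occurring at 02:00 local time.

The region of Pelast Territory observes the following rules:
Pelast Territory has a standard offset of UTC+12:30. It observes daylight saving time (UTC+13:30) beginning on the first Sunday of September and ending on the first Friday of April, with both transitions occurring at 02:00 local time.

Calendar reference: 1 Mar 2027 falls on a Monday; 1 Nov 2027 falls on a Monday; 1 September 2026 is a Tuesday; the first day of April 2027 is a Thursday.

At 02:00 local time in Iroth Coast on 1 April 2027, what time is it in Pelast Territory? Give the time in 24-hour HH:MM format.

07:30

1 March 2027 is a Monday, so Mondays fall on 1, 8, 15, 22, 29; the last is March 29.
1 November 2027 is a Monday, so the first Sunday is November 7 and the third is November 21.
1 April 2027 falls between 29 March and 21 November, so daylight saving is in effect and Iroth Coast is at UTC+08:00.
02:00 Iroth Coast − 8h = 18:00 UTC (rolling into the previous day, 31 March 2027).
1 September 2026 is a Tuesday, so the first Sunday is September 6.
1 April 2027 is a Thursday, so the first Friday is April 2.
At the standard offset (UTC+12:30), 18:00 UTC + 12h30m = 06:30 Pelast Territory standard time (rolling into the next day, 1 April 2027).
The standard-time date in Pelast Territory, 1 April 2027, falls between 6 September 2026 and 2 April 2027, so daylight saving is in effect and Pelast Territory is at UTC+13:30.
18:00 UTC + 13h30m = 07:30 Pelast Territory (rolling into the next day, 1 April 2027).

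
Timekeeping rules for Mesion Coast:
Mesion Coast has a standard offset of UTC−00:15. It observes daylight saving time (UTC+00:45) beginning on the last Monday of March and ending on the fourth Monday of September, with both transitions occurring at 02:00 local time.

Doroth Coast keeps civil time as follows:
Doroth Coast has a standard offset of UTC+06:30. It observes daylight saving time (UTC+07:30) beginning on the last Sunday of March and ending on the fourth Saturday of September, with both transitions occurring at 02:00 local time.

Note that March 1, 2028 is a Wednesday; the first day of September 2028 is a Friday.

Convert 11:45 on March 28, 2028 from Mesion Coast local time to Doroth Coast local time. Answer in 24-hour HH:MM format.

1 March 2028 is a Wednesday, so Mondays fall on 6, 13, 20, 27; the last is March 27.
1 September 2028 is a Friday, so the first Monday is September 4 and the fourth is September 25.
March 28, 2028 lies within the daylight-saving period (27 March – 25 September), so Mesion Coast is on daylight time, UTC+00:45.
11:45 Mesion Coast − 0h45m = 11:00 UTC.
1 March 2028 is a Wednesday, so Sundays fall on 5, 12, 19, 26; the last is March 26.
1 September 2028 is a Friday, so the first Saturday is September 2 and the fourth is September 23.
At the standard offset (UTC+06:30), 11:00 UTC + 6h30m = 17:30 Doroth Coast standard time.
Daylight saving runs 26 March – 23 September; the standard-time date in Doroth Coast, March 28, 2028, is inside that window, so Doroth Coast is at UTC+07:30.
11:00 UTC + 7h30m = 18:30 Doroth Coast.

18:30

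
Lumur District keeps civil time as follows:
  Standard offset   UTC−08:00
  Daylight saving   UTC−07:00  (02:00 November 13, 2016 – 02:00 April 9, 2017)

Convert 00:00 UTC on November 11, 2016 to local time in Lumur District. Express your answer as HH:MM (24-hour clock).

At the standard offset (UTC−08:00), 00:00 UTC − 8h = 16:00 Lumur District standard time (rolling into the previous day, 10 November 2016).
The standard-time date in Lumur District, November 10, 2016, is outside the daylight-saving period (13 November 2016 – 9 April 2017), so Lumur District is on standard time, UTC−08:00.
00:00 UTC − 8h = 16:00 local (rolling into the previous day, 10 November 2016).

16:00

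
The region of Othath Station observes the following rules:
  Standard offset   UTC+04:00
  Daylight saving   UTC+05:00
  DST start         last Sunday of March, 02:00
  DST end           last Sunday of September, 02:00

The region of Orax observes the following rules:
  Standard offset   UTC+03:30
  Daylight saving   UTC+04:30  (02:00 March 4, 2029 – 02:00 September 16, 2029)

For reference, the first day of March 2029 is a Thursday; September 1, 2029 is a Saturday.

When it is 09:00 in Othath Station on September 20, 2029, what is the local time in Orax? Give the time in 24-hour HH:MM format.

07:30

1 March 2029 is a Thursday, so Sundays fall on 4, 11, 18, 25; the last is March 25.
1 September 2029 is a Saturday, so Sundays fall on 2, 9, 16, 23, 30; the last is September 30.
Daylight saving runs 25 March – 30 September; September 20, 2029 is inside that window, so Othath Station is at UTC+05:00.
09:00 Othath Station − 5h = 04:00 UTC.
At the standard offset (UTC+03:30), 04:00 UTC + 3h30m = 07:30 Orax standard time.
Daylight saving runs 4 March – 16 September; the standard-time date in Orax, September 20, 2029, is outside that window, so Orax is on standard time at UTC+03:30.
04:00 UTC + 3h30m = 07:30 Orax.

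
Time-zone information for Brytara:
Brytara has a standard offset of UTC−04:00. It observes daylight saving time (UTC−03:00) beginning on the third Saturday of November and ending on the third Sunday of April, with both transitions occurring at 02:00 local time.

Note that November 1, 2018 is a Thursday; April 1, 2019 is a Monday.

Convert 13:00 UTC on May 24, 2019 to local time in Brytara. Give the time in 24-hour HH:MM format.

09:00

1 November 2018 is a Thursday, so the first Saturday is November 3 and the third is November 17.
1 April 2019 is a Monday, so the first Sunday is April 7 and the third is April 21.
At the standard offset (UTC−04:00), 13:00 UTC − 4h = 09:00 Brytara standard time.
Daylight saving runs 17 November 2018 – 21 April 2019; the standard-time date in Brytara, May 24, 2019, is outside that window, so Brytara is on standard time at UTC−04:00.
13:00 UTC − 4h = 09:00 local.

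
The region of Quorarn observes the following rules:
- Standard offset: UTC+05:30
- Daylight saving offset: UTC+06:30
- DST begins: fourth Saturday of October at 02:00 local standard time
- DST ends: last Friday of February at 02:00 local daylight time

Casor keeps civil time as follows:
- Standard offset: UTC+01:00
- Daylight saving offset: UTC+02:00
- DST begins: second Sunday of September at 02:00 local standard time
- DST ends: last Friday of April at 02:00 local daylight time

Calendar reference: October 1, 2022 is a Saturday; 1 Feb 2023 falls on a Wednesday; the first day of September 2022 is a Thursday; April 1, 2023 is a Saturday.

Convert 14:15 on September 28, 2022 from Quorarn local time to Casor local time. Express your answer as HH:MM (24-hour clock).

1 October 2022 is a Saturday, so the first Saturday is October 1 and the fourth is October 22.
1 February 2023 is a Wednesday, so Fridays fall on 3, 10, 17, 24; the last is February 24.
September 28, 2022 does not fall between 22 October 2022 and 24 February 2023, so daylight saving is not in effect and Quorarn is at UTC+05:30.
14:15 Quorarn − 5h30m = 08:45 UTC.
1 September 2022 is a Thursday, so the first Sunday is September 4 and the second is September 11.
1 April 2023 is a Saturday, so Fridays fall on 7, 14, 21, 28; the last is April 28.
At the standard offset (UTC+01:00), 08:45 UTC + 1h = 09:45 Casor standard time.
The standard-time date in Casor, September 28, 2022, lies within the daylight-saving period (11 September 2022 – 28 April 2023), so Casor is on daylight time, UTC+02:00.
08:45 UTC + 2h = 10:45 Casor.

10:45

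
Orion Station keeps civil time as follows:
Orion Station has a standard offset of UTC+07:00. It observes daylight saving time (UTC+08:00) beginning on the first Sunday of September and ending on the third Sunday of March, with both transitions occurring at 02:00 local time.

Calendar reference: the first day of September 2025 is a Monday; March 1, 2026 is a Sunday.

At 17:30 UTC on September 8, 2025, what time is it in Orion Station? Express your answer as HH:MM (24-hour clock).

1 September 2025 is a Monday, so the first Sunday is September 7.
1 March 2026 is a Sunday, so the first Sunday is March 1 and the third is March 15.
At the standard offset (UTC+07:00), 17:30 UTC + 7h = 00:30 Orion Station standard time (rolling into the next day, 9 September 2025).
The standard-time date in Orion Station, September 9, 2025, lies within the daylight-saving period (7 September 2025 – 15 March 2026), so Orion Station is on daylight time, UTC+08:00.
17:30 UTC + 8h = 01:30 local (rolling into the next day, 9 September 2025).

01:30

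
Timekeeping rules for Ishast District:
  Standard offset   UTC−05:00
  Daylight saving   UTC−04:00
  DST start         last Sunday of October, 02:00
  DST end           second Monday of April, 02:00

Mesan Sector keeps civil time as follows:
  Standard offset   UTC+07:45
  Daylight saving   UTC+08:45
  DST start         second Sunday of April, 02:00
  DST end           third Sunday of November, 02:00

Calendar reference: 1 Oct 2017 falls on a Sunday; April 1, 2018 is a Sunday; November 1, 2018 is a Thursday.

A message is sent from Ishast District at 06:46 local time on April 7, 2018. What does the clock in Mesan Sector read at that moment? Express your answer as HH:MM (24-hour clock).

1 October 2017 is a Sunday, so Sundays fall on 1, 8, 15, 22, 29; the last is October 29.
1 April 2018 is a Sunday, so the first Monday is April 2 and the second is April 9.
April 7, 2018 lies within the daylight-saving period (29 October 2017 – 9 April 2018), so Ishast District is on daylight time, UTC−04:00.
06:46 Ishast District + 4h = 10:46 UTC.
1 April 2018 is a Sunday, so the first Sunday is April 1 and the second is April 8.
1 November 2018 is a Thursday, so the first Sunday is November 4 and the third is November 18.
At the standard offset (UTC+07:45), 10:46 UTC + 7h45m = 18:31 Mesan Sector standard time.
The standard-time date in Mesan Sector, April 7, 2018, does not fall between 8 April and 18 November, so daylight saving is not in effect and Mesan Sector is at UTC+07:45.
10:46 UTC + 7h45m = 18:31 Mesan Sector.

18:31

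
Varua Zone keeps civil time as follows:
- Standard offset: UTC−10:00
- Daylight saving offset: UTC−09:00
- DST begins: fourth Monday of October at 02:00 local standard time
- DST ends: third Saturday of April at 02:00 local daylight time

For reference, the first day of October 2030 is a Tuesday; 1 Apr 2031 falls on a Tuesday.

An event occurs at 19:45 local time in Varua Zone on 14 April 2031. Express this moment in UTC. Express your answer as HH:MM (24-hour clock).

04:45

1 October 2030 is a Tuesday, so the first Monday is October 7 and the fourth is October 28.
1 April 2031 is a Tuesday, so the first Saturday is April 5 and the third is April 19.
Daylight saving runs 28 October 2030 – 19 April 2031; 14 April 2031 is inside that window, so Varua Zone is at UTC−09:00.
19:45 local + 9h = 04:45 UTC (rolling into the next day, 15 April 2031).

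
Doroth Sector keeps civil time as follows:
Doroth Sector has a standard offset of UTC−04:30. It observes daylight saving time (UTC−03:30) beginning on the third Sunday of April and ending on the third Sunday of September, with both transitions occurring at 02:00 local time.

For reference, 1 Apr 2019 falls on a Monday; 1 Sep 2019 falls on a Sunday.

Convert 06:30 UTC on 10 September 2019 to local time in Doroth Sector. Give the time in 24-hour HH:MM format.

03:00

1 April 2019 is a Monday, so the first Sunday is April 7 and the third is April 21.
1 September 2019 is a Sunday, so the first Sunday is September 1 and the third is September 15.
At the standard offset (UTC−04:30), 06:30 UTC − 4h30m = 02:00 Doroth Sector standard time.
The standard-time date in Doroth Sector, 10 September 2019, falls between 21 April and 15 September, so daylight saving is in effect and Doroth Sector is at UTC−03:30.
06:30 UTC − 3h30m = 03:00 local.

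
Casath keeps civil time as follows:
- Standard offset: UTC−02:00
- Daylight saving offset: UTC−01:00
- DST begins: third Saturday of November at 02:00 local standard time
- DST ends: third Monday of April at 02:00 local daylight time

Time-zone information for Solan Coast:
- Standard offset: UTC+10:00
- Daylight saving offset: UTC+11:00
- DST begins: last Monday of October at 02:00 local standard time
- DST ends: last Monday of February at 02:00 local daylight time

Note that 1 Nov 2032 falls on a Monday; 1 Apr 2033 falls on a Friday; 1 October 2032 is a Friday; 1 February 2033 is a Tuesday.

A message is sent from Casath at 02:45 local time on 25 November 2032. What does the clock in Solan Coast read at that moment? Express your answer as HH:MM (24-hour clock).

14:45

1 November 2032 is a Monday, so the first Saturday is November 6 and the third is November 20.
1 April 2033 is a Friday, so the first Monday is April 4 and the third is April 18.
25 November 2032 lies within the daylight-saving period (20 November 2032 – 18 April 2033), so Casath is on daylight time, UTC−01:00.
02:45 Casath + 1h = 03:45 UTC.
1 October 2032 is a Friday, so Mondays fall on 4, 11, 18, 25; the last is October 25.
1 February 2033 is a Tuesday, so Mondays fall on 7, 14, 21, 28; the last is February 28.
At the standard offset (UTC+10:00), 03:45 UTC + 10h = 13:45 Solan Coast standard time.
The standard-time date in Solan Coast, 25 November 2032, lies within the daylight-saving period (25 October 2032 – 28 February 2033), so Solan Coast is on daylight time, UTC+11:00.
03:45 UTC + 11h = 14:45 Solan Coast.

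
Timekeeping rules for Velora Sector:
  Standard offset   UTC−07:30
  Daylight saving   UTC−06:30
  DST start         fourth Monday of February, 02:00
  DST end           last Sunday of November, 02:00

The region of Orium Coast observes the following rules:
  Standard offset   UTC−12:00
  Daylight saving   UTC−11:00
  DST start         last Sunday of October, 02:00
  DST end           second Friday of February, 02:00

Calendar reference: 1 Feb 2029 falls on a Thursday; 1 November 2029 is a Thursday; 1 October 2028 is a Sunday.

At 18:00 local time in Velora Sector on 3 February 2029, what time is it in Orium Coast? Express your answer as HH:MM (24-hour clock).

14:30

1 February 2029 is a Thursday, so the first Monday is February 5 and the fourth is February 26.
1 November 2029 is a Thursday, so Sundays fall on 4, 11, 18, 25; the last is November 25.
Daylight saving runs 26 February – 25 November; 3 February 2029 is outside that window, so Velora Sector is on standard time at UTC−07:30.
18:00 Velora Sector + 7h30m = 01:30 UTC (rolling into the next day, 4 February 2029).
1 October 2028 is a Sunday, so Sundays fall on 1, 8, 15, 22, 29; the last is October 29.
1 February 2029 is a Thursday, so the first Friday is February 2 and the second is February 9.
At the standard offset (UTC−12:00), 01:30 UTC − 12h = 13:30 Orium Coast standard time (rolling into the previous day, 3 February 2029).
The standard-time date in Orium Coast, 3 February 2029, lies within the daylight-saving period (29 October 2028 – 9 February 2029), so Orium Coast is on daylight time, UTC−11:00.
01:30 UTC − 11h = 14:30 Orium Coast (rolling into the previous day, 3 February 2029).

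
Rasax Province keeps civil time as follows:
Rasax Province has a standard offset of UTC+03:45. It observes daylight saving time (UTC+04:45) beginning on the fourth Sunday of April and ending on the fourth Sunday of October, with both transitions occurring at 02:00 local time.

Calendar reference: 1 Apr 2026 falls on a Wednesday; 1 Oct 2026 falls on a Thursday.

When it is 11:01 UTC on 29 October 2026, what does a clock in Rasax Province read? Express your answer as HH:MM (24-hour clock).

14:46

1 April 2026 is a Wednesday, so the first Sunday is April 5 and the fourth is April 26.
1 October 2026 is a Thursday, so the first Sunday is October 4 and the fourth is October 25.
At the standard offset (UTC+03:45), 11:01 UTC + 3h45m = 14:46 Rasax Province standard time.
Daylight saving runs 26 April – 25 October; the standard-time date in Rasax Province, 29 October 2026, is outside that window, so Rasax Province is on standard time at UTC+03:45.
11:01 UTC + 3h45m = 14:46 local.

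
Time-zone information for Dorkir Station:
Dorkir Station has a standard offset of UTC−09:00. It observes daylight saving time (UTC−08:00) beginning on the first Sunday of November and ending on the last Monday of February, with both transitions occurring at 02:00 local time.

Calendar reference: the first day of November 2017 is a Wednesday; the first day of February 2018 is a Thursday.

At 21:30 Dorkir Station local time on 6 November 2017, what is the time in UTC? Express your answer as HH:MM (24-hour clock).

05:30

1 November 2017 is a Wednesday, so the first Sunday is November 5.
1 February 2018 is a Thursday, so Mondays fall on 5, 12, 19, 26; the last is February 26.
6 November 2017 lies within the daylight-saving period (5 November 2017 – 26 February 2018), so Dorkir Station is on daylight time, UTC−08:00.
21:30 local + 8h = 05:30 UTC (rolling into the next day, 7 November 2017).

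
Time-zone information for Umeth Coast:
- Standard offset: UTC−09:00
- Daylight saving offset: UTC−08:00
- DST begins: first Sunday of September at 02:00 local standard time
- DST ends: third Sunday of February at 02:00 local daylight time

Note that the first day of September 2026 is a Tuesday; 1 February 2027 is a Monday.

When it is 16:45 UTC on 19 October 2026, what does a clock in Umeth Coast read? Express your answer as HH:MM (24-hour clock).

08:45

1 September 2026 is a Tuesday, so the first Sunday is September 6.
1 February 2027 is a Monday, so the first Sunday is February 7 and the third is February 21.
At the standard offset (UTC−09:00), 16:45 UTC − 9h = 07:45 Umeth Coast standard time.
The standard-time date in Umeth Coast, 19 October 2026, falls between 6 September 2026 and 21 February 2027, so daylight saving is in effect and Umeth Coast is at UTC−08:00.
16:45 UTC − 8h = 08:45 local.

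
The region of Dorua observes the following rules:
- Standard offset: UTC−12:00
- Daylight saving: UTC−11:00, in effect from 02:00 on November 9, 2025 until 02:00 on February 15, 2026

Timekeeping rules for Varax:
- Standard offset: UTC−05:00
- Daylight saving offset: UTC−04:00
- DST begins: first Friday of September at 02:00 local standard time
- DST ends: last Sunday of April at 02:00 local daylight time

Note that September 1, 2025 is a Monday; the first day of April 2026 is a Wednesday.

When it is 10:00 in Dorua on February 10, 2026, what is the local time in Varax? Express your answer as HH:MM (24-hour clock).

February 10, 2026 lies within the daylight-saving period (9 November 2025 – 15 February 2026), so Dorua is on daylight time, UTC−11:00.
10:00 Dorua + 11h = 21:00 UTC.
1 September 2025 is a Monday, so the first Friday is September 5.
1 April 2026 is a Wednesday, so Sundays fall on 5, 12, 19, 26; the last is April 26.
At the standard offset (UTC−05:00), 21:00 UTC − 5h = 16:00 Varax standard time.
The standard-time date in Varax, February 10, 2026, lies within the daylight-saving period (5 September 2025 – 26 April 2026), so Varax is on daylight time, UTC−04:00.
21:00 UTC − 4h = 17:00 Varax.

17:00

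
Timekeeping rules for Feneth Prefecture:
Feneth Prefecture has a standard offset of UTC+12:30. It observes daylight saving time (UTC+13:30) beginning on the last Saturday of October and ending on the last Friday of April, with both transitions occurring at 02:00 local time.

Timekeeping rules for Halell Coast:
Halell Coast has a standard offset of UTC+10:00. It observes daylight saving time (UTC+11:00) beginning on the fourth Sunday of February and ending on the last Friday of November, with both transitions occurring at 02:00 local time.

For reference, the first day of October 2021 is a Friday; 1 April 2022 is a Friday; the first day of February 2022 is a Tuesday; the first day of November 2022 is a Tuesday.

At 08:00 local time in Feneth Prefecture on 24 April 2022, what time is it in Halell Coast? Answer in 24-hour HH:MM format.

1 October 2021 is a Friday, so Saturdays fall on 2, 9, 16, 23, 30; the last is October 30.
1 April 2022 is a Friday, so Fridays fall on 1, 8, 15, 22, 29; the last is April 29.
24 April 2022 falls between 30 October 2021 and 29 April 2022, so daylight saving is in effect and Feneth Prefecture is at UTC+13:30.
08:00 Feneth Prefecture − 13h30m = 18:30 UTC (rolling into the previous day, 23 April 2022).
1 February 2022 is a Tuesday, so the first Sunday is February 6 and the fourth is February 27.
1 November 2022 is a Tuesday, so Fridays fall on 4, 11, 18, 25; the last is November 25.
At the standard offset (UTC+10:00), 18:30 UTC + 10h = 04:30 Halell Coast standard time (rolling into the next day, 24 April 2022).
Daylight saving runs 27 February – 25 November; the standard-time date in Halell Coast, 24 April 2022, is inside that window, so Halell Coast is at UTC+11:00.
18:30 UTC + 11h = 05:30 Halell Coast (rolling into the next day, 24 April 2022).

05:30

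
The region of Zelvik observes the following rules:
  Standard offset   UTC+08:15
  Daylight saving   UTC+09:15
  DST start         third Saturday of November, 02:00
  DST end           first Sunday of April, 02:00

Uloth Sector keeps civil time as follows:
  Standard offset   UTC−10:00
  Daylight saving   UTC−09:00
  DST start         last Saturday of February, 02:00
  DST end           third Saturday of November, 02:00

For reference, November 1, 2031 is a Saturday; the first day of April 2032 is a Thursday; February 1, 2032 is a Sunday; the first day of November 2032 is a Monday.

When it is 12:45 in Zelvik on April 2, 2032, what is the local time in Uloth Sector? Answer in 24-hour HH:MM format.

1 November 2031 is a Saturday, so the first Saturday is November 1 and the third is November 15.
1 April 2032 is a Thursday, so the first Sunday is April 4.
April 2, 2032 falls between 15 November 2031 and 4 April 2032, so daylight saving is in effect and Zelvik is at UTC+09:15.
12:45 Zelvik − 9h15m = 03:30 UTC.
1 February 2032 is a Sunday, so Saturdays fall on 7, 14, 21, 28; the last is February 28.
1 November 2032 is a Monday, so the first Saturday is November 6 and the third is November 20.
At the standard offset (UTC−10:00), 03:30 UTC − 10h = 17:30 Uloth Sector standard time (rolling into the previous day, 1 April 2032).
The standard-time date in Uloth Sector, April 1, 2032, lies within the daylight-saving period (28 February – 20 November), so Uloth Sector is on daylight time, UTC−09:00.
03:30 UTC − 9h = 18:30 Uloth Sector (rolling into the previous day, 1 April 2032).

18:30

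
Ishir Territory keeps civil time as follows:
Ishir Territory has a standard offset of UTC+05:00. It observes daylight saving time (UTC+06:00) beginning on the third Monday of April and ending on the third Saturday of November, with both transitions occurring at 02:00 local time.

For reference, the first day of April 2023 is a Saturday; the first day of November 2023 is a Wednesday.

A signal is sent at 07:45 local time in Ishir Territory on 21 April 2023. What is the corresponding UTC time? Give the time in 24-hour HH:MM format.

01:45

1 April 2023 is a Saturday, so the first Monday is April 3 and the third is April 17.
1 November 2023 is a Wednesday, so the first Saturday is November 4 and the third is November 18.
21 April 2023 falls between 17 April and 18 November, so daylight saving is in effect and Ishir Territory is at UTC+06:00.
07:45 local − 6h = 01:45 UTC.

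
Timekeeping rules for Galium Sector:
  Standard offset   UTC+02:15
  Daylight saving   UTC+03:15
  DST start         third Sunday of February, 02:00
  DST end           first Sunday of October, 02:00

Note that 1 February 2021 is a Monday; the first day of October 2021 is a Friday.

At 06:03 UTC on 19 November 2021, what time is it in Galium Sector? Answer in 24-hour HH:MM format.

1 February 2021 is a Monday, so the first Sunday is February 7 and the third is February 21.
1 October 2021 is a Friday, so the first Sunday is October 3.
At the standard offset (UTC+02:15), 06:03 UTC + 2h15m = 08:18 Galium Sector standard time.
Daylight saving runs 21 February – 3 October; the standard-time date in Galium Sector, 19 November 2021, is outside that window, so Galium Sector is on standard time at UTC+02:15.
06:03 UTC + 2h15m = 08:18 local.

08:18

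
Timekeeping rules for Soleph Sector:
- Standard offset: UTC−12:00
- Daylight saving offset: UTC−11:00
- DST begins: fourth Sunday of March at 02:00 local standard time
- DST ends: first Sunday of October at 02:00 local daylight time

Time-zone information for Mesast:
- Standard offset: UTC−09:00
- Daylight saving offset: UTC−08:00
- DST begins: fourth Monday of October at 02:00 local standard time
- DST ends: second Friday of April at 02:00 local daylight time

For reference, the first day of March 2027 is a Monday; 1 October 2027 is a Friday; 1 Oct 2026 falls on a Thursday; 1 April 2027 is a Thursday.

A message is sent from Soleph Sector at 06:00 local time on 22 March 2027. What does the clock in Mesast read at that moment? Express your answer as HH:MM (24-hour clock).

1 March 2027 is a Monday, so the first Sunday is March 7 and the fourth is March 28.
1 October 2027 is a Friday, so the first Sunday is October 3.
Daylight saving runs 28 March – 3 October; 22 March 2027 is outside that window, so Soleph Sector is on standard time at UTC−12:00.
06:00 Soleph Sector + 12h = 18:00 UTC.
1 October 2026 is a Thursday, so the first Monday is October 5 and the fourth is October 26.
1 April 2027 is a Thursday, so the first Friday is April 2 and the second is April 9.
At the standard offset (UTC−09:00), 18:00 UTC − 9h = 09:00 Mesast standard time.
The standard-time date in Mesast, 22 March 2027, lies within the daylight-saving period (26 October 2026 – 9 April 2027), so Mesast is on daylight time, UTC−08:00.
18:00 UTC − 8h = 10:00 Mesast.

10:00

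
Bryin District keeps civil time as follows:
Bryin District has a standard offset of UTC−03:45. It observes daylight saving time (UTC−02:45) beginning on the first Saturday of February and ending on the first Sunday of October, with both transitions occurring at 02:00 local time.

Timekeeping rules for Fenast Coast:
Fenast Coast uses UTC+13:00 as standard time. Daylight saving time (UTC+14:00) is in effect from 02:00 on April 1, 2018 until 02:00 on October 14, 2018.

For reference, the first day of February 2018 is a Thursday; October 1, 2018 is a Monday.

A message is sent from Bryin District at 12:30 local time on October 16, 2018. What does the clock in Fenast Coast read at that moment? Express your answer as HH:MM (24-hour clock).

05:15

1 February 2018 is a Thursday, so the first Saturday is February 3.
1 October 2018 is a Monday, so the first Sunday is October 7.
Daylight saving runs 3 February – 7 October; October 16, 2018 is outside that window, so Bryin District is on standard time at UTC−03:45.
12:30 Bryin District + 3h45m = 16:15 UTC.
At the standard offset (UTC+13:00), 16:15 UTC + 13h = 05:15 Fenast Coast standard time (rolling into the next day, 17 October 2018).
The standard-time date in Fenast Coast, October 17, 2018, is outside the daylight-saving period (1 April – 14 October), so Fenast Coast is on standard time, UTC+13:00.
16:15 UTC + 13h = 05:15 Fenast Coast (rolling into the next day, 17 October 2018).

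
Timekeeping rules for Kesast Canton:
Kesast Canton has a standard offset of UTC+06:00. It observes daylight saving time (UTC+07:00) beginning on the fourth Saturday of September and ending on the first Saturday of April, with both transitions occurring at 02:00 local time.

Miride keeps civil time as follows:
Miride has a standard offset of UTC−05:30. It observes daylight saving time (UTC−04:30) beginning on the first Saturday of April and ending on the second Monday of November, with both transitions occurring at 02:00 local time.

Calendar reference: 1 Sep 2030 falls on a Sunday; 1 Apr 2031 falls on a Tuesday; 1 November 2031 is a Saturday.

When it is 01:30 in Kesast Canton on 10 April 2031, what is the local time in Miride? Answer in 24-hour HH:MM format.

15:00

1 September 2030 is a Sunday, so the first Saturday is September 7 and the fourth is September 28.
1 April 2031 is a Tuesday, so the first Saturday is April 5.
10 April 2031 does not fall between 28 September 2030 and 5 April 2031, so daylight saving is not in effect and Kesast Canton is at UTC+06:00.
01:30 Kesast Canton − 6h = 19:30 UTC (rolling into the previous day, 9 April 2031).
1 April 2031 is a Tuesday, so the first Saturday is April 5.
1 November 2031 is a Saturday, so the first Monday is November 3 and the second is November 10.
At the standard offset (UTC−05:30), 19:30 UTC − 5h30m = 14:00 Miride standard time.
The standard-time date in Miride, 9 April 2031, lies within the daylight-saving period (5 April – 10 November), so Miride is on daylight time, UTC−04:30.
19:30 UTC − 4h30m = 15:00 Miride.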